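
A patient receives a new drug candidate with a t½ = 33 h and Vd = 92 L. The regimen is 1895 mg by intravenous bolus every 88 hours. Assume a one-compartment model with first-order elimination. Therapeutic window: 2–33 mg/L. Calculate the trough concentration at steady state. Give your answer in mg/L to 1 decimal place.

k = ln2/t½ = ln2/33 ≈ 0.021004 h⁻¹; fraction remaining f = e^(−kτ) = e^(−0.021004×88) ≈ 0.1575.
Each bolus raises the concentration by D/Vd = 1895/92 ≈ 20.598 mg/L.
Steady-state trough Cmin,ss = C₀·f/(1−f) ≈ 20.598 × 0.1575/0.8425 ≈ 3.851 mg/L.
Trough 3.9 mg/L vs MEC 2 mg/L: adequate.

3.9 mg/L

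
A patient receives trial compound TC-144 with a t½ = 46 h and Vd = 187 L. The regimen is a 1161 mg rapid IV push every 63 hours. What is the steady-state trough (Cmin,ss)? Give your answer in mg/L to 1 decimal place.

3.9 mg/L

Over one 63-h interval, 63/46 ≈ 1.3696 half-lives elapse, leaving f ≈ 0.3870 of each dose.
Accumulation ratio R = 1/(1 − f) ≈ 1/0.6130 ≈ 1.6313.
Each bolus raises the concentration by D/Vd = 1161/187 ≈ 6.209 mg/L.
Steady-state peak Cmax,ss = C₀·R ≈ 6.209 × 1.6313 ≈ 10.129 mg/L.
Steady-state trough Cmin,ss = Cmax,ss·f ≈ 10.129 × 0.3870 ≈ 3.920 mg/L.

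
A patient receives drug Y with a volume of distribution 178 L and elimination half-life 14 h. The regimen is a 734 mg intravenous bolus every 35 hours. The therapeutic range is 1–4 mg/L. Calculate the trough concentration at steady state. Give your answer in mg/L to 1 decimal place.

0.9 mg/L

Over one 35-h interval, 35/14 ≈ 2.5 half-lives elapse, leaving f ≈ 0.1768 of each dose.
Accumulation ratio R = 1/(1 − f) ≈ 1/0.8232 ≈ 1.2148.
Single-dose peak C₀ = D/Vd = 734/178 ≈ 4.124 mg/L.
Cmax,ss = C₀/(1 − f) ≈ 4.124/0.8232 ≈ 5.010 mg/L.
Steady-state trough Cmin,ss = Cmax,ss·f ≈ 5.010 × 0.1768 ≈ 0.886 mg/L.
Trough 0.9 mg/L vs MEC 1 mg/L: subtherapeutic.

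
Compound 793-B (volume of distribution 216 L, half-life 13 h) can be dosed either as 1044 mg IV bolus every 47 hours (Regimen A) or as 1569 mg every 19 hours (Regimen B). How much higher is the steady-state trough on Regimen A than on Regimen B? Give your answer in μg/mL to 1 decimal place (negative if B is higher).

Regimen A: f = (1/2)^(47/13) ≈ 0.0816; Cmin,ss = (1044/216)·f/(1−f) ≈ 0.429 μg/mL.
Regimen B: f = (1/2)^(19/13) ≈ 0.3631; Cmin,ss = (1569/216)·f/(1−f) ≈ 4.141 μg/mL.
Difference ≈ 0.429 − 4.141 ≈ -3.712 μg/mL.

-3.7 μg/mL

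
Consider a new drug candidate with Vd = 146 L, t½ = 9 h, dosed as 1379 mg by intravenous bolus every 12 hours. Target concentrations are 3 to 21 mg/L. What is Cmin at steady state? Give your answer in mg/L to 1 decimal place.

6.2 mg/L

Over one 12-h interval, 12/9 ≈ 1.3333 half-lives elapse, leaving f ≈ 0.3969 of each dose.
Accumulation ratio R = 1/(1 − f) ≈ 1/0.6031 ≈ 1.6581.
Single-dose peak C₀ = D/Vd = 1379/146 ≈ 9.445 mg/L.
Cmax,ss = C₀/(1 − f) ≈ 9.445/0.6031 ≈ 15.661 mg/L.
One interval later, Cmin,ss = Cmax,ss·e^(−kτ) ≈ 15.661 × 0.3969 ≈ 6.216 mg/L.
Trough 6.2 mg/L vs MEC 3 mg/L: adequate.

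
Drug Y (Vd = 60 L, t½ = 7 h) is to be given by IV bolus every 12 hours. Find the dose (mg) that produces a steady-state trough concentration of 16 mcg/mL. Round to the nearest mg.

τ/t½ = 12/7 ≈ 1.7143, so f = (1/2)^(12/7) ≈ 0.304753.
Cmin,ss = (D/Vd)·f/(1−f), so D = Cmin,ss·Vd·(1−f)/f.
D = 16 × 60 × (1−f)/f ≈ 16 × 60 × 2.28135 ≈ 2190.10 mg.

2190 mg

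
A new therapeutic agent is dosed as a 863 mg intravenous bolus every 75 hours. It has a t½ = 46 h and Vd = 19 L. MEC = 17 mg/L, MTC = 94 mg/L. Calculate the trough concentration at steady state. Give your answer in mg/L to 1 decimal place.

21.7 mg/L

Over one 75-h interval, 75/46 ≈ 1.6304 half-lives elapse, leaving f ≈ 0.3230 of each dose.
At steady state, accumulation factor R = 1/(1 − e^(−kτ)) ≈ 1.4771.
Each bolus raises the concentration by D/Vd = 863/19 ≈ 45.421 mg/L.
Cmax,ss = C₀/(1 − f) ≈ 45.421/0.6770 ≈ 67.092 mg/L.
Steady-state trough Cmin,ss = Cmax,ss·f ≈ 67.092 × 0.3230 ≈ 21.671 mg/L.
Trough 21.7 mg/L vs MEC 17 mg/L: adequate.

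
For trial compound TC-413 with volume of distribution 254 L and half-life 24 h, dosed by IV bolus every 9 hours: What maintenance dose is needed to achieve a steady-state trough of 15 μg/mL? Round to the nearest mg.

1131 mg

τ/t½ = 9/24 ≈ 0.375, so f = (1/2)^(9/24) ≈ 0.771105.
Cmin,ss = (D/Vd)·f/(1−f), so D = Cmin,ss·Vd·(1−f)/f.
D = 15 × 254 × (1−f)/f ≈ 15 × 254 × 0.29684 ≈ 1130.96 mg.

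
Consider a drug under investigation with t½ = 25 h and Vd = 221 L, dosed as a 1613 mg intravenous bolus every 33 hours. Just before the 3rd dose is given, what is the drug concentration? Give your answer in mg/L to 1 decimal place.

f = (1/2)^(τ/t½) = (1/2)^(33/25) ≈ 0.4005.
C₀ = D/Vd = 1613/221 ≈ 7.299 mg/L.
Before the 3rd dose, 2 doses have been given. Superposition: Cmin = C₀·(f + f²).
≈ 7.299 × (0.4005 + 0.1604) ≈ 7.299 × 0.5609 ≈ 4.094 mg/L.

4.1 mg/L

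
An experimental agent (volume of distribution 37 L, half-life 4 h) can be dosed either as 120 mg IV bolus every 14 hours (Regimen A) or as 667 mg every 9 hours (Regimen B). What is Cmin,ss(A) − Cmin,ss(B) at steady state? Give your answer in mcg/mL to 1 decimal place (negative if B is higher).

-4.5 mcg/mL

Regimen A: f = (1/2)^(14/4) ≈ 0.0884; Cmin,ss = (120/37)·f/(1−f) ≈ 0.315 mcg/mL.
Regimen B: f = (1/2)^(9/4) ≈ 0.2102; Cmin,ss = (667/37)·f/(1−f) ≈ 4.798 mcg/mL.
Difference ≈ 0.315 − 4.798 ≈ -4.483 mcg/mL.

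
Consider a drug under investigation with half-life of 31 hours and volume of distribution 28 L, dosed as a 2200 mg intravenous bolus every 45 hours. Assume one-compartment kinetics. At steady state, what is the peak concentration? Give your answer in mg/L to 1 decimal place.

k = ln2/t½ = ln2/31 ≈ 0.022360 h⁻¹; fraction remaining f = e^(−kτ) = e^(−0.022360×45) ≈ 0.3656.
Accumulation ratio R = 1/(1 − f) ≈ 1/0.6344 ≈ 1.5763.
Each bolus raises the concentration by D/Vd = 2200/28 ≈ 78.571 mg/L.
Cmax,ss = C₀/(1 − f) ≈ 78.571/0.6344 ≈ 123.851 mg/L.

123.9 mg/L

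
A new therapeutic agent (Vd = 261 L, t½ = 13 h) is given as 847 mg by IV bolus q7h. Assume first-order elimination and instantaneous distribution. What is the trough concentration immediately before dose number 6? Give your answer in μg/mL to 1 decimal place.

f = (1/2)^(τ/t½) = (1/2)^(7/13) ≈ 0.6885.
C₀ = D/Vd = 847/261 ≈ 3.245 μg/mL.
Before the 6th dose, 5 doses have been given. Superposition: Cmin = C₀·(f + f² + … + f^5).
≈ 3.245 × (0.6885 + 0.4740 + 0.3264 + 0.2247 + 0.1547) ≈ 3.245 × 1.8683 ≈ 6.063 μg/mL.

6.1 μg/mL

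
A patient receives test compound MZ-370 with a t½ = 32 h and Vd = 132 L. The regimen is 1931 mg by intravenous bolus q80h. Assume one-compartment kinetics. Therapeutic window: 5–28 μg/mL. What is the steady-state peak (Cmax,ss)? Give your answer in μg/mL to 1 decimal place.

17.8 μg/mL

k = ln2/t½ = ln2/32 ≈ 0.021661 h⁻¹; fraction remaining f = e^(−kτ) = e^(−0.021661×80) ≈ 0.1768.
At steady state, accumulation factor R = 1/(1 − e^(−kτ)) ≈ 1.2148.
Single-dose peak C₀ = D/Vd = 1931/132 ≈ 14.629 μg/mL.
Steady-state peak Cmax,ss = C₀·R ≈ 14.629 × 1.2148 ≈ 17.771 μg/mL.
Peak 17.8 μg/mL vs MTC 28 μg/mL: below toxic threshold.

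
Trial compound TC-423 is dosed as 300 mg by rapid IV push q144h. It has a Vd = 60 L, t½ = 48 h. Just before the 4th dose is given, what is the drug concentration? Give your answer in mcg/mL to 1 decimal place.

f = (1/2)^(τ/t½) = (1/2)^(144/48) ≈ 0.1250.
C₀ = D/Vd = 300/60 ≈ 5.000 mcg/mL.
Before the 4th dose, 3 doses have been given. Superposition: Cmin = C₀·(f + f² + … + f^3).
≈ 5.000 × (0.1250 + 0.0156 + 0.0020) ≈ 5.000 × 0.1426 ≈ 0.713 mcg/mL.

0.7 mcg/mL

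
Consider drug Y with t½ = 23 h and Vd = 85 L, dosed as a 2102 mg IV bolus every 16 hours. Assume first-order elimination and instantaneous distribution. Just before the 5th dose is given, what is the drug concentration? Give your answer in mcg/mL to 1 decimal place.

34.1 mcg/mL

f = (1/2)^(τ/t½) = (1/2)^(16/23) ≈ 0.6174.
C₀ = D/Vd = 2102/85 ≈ 24.729 mcg/mL.
Before the 5th dose, 4 doses have been given. Superposition: Cmin = C₀·(f + f² + … + f^4).
≈ 24.729 × (0.6174 + 0.3812 + 0.2353 + 0.1453) ≈ 24.729 × 1.3792 ≈ 34.106 mcg/mL.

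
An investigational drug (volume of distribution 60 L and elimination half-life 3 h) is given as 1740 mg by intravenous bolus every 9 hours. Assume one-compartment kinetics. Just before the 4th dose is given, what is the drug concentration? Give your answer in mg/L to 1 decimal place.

4.1 mg/L

f = (1/2)^(τ/t½) = (1/2)^(9/3) ≈ 0.1250.
C₀ = D/Vd = 1740/60 ≈ 29.000 mg/L.
Before the 4th dose, 3 doses have been given. Superposition: Cmin = C₀·(f + f² + … + f^3).
≈ 29.000 × (0.1250 + 0.0156 + 0.0020) ≈ 29.000 × 0.1426 ≈ 4.135 mg/L.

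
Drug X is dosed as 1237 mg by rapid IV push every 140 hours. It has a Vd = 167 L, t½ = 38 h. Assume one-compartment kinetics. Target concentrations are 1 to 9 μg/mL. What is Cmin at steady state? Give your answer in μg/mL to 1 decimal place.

0.6 μg/mL

Over one 140-h interval, 140/38 ≈ 3.6842 half-lives elapse, leaving f ≈ 0.0778 of each dose.
Each bolus raises the concentration by D/Vd = 1237/167 ≈ 7.407 μg/mL.
Steady-state trough Cmin,ss = C₀·f/(1−f) ≈ 7.407 × 0.0778/0.9222 ≈ 0.625 μg/mL.
Trough 0.6 μg/mL vs MEC 1 μg/mL: subtherapeutic.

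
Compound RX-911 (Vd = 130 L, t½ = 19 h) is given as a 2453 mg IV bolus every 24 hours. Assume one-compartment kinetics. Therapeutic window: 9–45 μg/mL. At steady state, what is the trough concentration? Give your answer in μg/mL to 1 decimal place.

Over one 24-h interval, 24/19 ≈ 1.2632 half-lives elapse, leaving f ≈ 0.4166 of each dose.
Accumulation ratio R = 1/(1 − f) ≈ 1/0.5834 ≈ 1.7141.
Single-dose peak C₀ = D/Vd = 2453/130 ≈ 18.869 μg/mL.
Steady-state peak Cmax,ss = C₀·R ≈ 18.869 × 1.7141 ≈ 32.343 μg/mL.
Steady-state trough Cmin,ss = Cmax,ss·f ≈ 32.343 × 0.4166 ≈ 13.474 μg/mL.
Trough 13.5 μg/mL vs MEC 9 μg/mL: adequate.

13.5 μg/mL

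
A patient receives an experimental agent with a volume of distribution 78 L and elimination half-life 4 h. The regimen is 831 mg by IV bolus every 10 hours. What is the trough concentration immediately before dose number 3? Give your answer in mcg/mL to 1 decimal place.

f = (1/2)^(τ/t½) = (1/2)^(10/4) ≈ 0.1768.
C₀ = D/Vd = 831/78 ≈ 10.654 mcg/mL.
Before the 3rd dose, 2 doses have been given. Superposition: Cmin = C₀·(f + f²).
≈ 10.654 × (0.1768 + 0.0313) ≈ 10.654 × 0.2081 ≈ 2.217 mcg/mL.

2.2 mcg/mL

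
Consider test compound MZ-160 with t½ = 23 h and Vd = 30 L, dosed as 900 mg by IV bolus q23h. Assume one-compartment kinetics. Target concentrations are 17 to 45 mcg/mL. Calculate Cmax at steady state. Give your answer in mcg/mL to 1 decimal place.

τ = 23 h = 1 half-life, so f = (1/2)^1 = 0.5.
At steady state, R = 1/(1 − 0.5) = 2/1.
Single-dose peak C₀ = D/Vd = 900/30 = 30 mcg/mL.
Steady-state peak Cmax,ss = C₀·R = 30 × 2/1 ≈ 60.000 mcg/mL.
Peak 60.0 mcg/mL vs MTC 45 mcg/mL: exceeds toxic threshold.

60.0 mcg/mL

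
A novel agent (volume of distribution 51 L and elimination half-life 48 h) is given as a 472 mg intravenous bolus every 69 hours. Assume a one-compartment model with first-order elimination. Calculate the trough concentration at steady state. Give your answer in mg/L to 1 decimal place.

Over one 69-h interval, 69/48 ≈ 1.4375 half-lives elapse, leaving f ≈ 0.3692 of each dose.
Accumulation ratio R = 1/(1 − f) ≈ 1/0.6308 ≈ 1.5853.
Single-dose peak C₀ = D/Vd = 472/51 ≈ 9.255 mg/L.
Steady-state peak Cmax,ss = C₀·R ≈ 9.255 × 1.5853 ≈ 14.672 mg/L.
One interval later, Cmin,ss = Cmax,ss·e^(−kτ) ≈ 14.672 × 0.3692 ≈ 5.417 mg/L.

5.4 mg/L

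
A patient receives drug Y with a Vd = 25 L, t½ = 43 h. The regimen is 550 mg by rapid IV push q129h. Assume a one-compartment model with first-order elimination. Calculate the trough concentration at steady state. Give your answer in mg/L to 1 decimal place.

3.1 mg/L

The dosing interval is 3 half-lives, so f = 2^(−3) = 0.125.
At steady state, R = 1/(1 − 0.125) = 8/7.
Single-dose peak C₀ = D/Vd = 550/25 = 22 mg/L.
Steady-state peak Cmax,ss = C₀·R = 22 × 8/7 ≈ 25.143 mg/L.
Steady-state trough Cmin,ss = Cmax,ss·f ≈ 25.143 × 0.125 ≈ 3.143 mg/L.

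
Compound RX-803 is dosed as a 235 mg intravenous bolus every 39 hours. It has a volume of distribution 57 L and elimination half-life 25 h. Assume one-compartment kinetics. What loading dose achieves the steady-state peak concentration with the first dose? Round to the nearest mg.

f = (1/2)^(39/25) ≈ 0.339151; accumulation ratio R = 1/(1−f) ≈ 1.51320.
Loading dose to hit Cmax,ss on first dose: D_load = D_maint·R ≈ 235 × 1.51320 ≈ 355.60 mg.

356 mg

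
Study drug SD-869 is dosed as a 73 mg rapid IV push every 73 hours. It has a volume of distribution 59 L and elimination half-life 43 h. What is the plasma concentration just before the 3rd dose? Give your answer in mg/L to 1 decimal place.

0.5 mg/L

f = (1/2)^(τ/t½) = (1/2)^(73/43) ≈ 0.3083.
C₀ = D/Vd = 73/59 ≈ 1.237 mg/L.
Before the 3rd dose, 2 doses have been given. Superposition: Cmin = C₀·(f + f²).
≈ 1.237 × (0.3083 + 0.0950) ≈ 1.237 × 0.4033 ≈ 0.499 mg/L.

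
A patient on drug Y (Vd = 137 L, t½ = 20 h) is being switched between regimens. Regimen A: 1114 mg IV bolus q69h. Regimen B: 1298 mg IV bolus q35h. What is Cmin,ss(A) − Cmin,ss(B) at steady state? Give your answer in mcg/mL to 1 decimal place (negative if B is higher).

Regimen A: f = (1/2)^(69/20) ≈ 0.0915; Cmin,ss = (1114/137)·f/(1−f) ≈ 0.819 mcg/mL.
Regimen B: f = (1/2)^(35/20) ≈ 0.2973; Cmin,ss = (1298/137)·f/(1−f) ≈ 4.008 mcg/mL.
Difference ≈ 0.819 − 4.008 ≈ -3.189 mcg/mL.

-3.2 mcg/mL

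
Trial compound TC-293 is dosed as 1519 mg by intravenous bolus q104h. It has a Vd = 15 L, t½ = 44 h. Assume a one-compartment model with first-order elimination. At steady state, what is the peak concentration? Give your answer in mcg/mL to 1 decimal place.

125.7 mcg/mL

Over one 104-h interval, 104/44 ≈ 2.3636 half-lives elapse, leaving f ≈ 0.1943 of each dose.
Accumulation ratio R = 1/(1 − f) ≈ 1/0.8057 ≈ 1.2412.
Each bolus raises the concentration by D/Vd = 1519/15 ≈ 101.267 mcg/mL.
Steady-state peak Cmax,ss = C₀·R ≈ 101.267 × 1.2412 ≈ 125.693 mcg/mL.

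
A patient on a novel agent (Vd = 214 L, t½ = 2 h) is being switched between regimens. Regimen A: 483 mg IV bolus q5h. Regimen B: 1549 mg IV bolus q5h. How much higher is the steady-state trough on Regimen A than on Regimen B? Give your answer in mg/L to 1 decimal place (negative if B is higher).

Regimen A: f = (1/2)^(5/2) ≈ 0.1768; Cmin,ss = (483/214)·f/(1−f) ≈ 0.485 mg/L.
Regimen B: f = (1/2)^(5/2) ≈ 0.1768; Cmin,ss = (1549/214)·f/(1−f) ≈ 1.555 mg/L.
Difference ≈ 0.485 − 1.555 ≈ -1.070 mg/L.

-1.1 mg/L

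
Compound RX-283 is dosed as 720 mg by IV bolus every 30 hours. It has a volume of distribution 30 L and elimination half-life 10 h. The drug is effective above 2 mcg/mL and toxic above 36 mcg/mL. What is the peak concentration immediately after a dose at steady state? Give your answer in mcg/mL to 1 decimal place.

27.4 mcg/mL

The dosing interval is 3 half-lives, so f = 2^(−3) = 0.125.
At steady state, R = 1/(1 − 0.125) = 8/7.
Single-dose peak C₀ = D/Vd = 720/30 = 24 mcg/mL.
Steady-state peak Cmax,ss = C₀·R = 24 × 8/7 ≈ 27.429 mcg/mL.
Peak 27.4 mcg/mL vs MTC 36 mcg/mL: below toxic threshold.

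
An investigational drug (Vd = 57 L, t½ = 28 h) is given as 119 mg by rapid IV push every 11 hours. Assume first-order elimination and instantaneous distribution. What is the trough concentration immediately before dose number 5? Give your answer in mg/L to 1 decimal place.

4.4 mg/L

f = (1/2)^(τ/t½) = (1/2)^(11/28) ≈ 0.7616.
C₀ = D/Vd = 119/57 ≈ 2.088 mg/L.
Before the 5th dose, 4 doses have been given. Superposition: Cmin = C₀·(f + f² + … + f^4).
≈ 2.088 × (0.7616 + 0.5800 + 0.4418 + 0.3364) ≈ 2.088 × 2.1198 ≈ 4.426 mg/L.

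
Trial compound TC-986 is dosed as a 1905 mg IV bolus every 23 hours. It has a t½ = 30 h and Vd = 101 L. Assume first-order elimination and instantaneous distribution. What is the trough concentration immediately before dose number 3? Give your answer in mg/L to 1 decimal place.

f = (1/2)^(τ/t½) = (1/2)^(23/30) ≈ 0.5878.
C₀ = D/Vd = 1905/101 ≈ 18.861 mg/L.
Before the 3rd dose, 2 doses have been given. Superposition: Cmin = C₀·(f + f²).
≈ 18.861 × (0.5878 + 0.3455) ≈ 18.861 × 0.9333 ≈ 17.603 mg/L.

17.6 mg/L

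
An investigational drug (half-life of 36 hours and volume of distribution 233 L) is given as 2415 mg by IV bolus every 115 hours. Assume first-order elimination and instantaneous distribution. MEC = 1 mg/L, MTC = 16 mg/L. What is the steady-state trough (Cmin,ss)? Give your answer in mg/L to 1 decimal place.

k = ln2/t½ = ln2/36 ≈ 0.019254 h⁻¹; fraction remaining f = e^(−kτ) = e^(−0.019254×115) ≈ 0.1092.
At steady state, accumulation factor R = 1/(1 − e^(−kτ)) ≈ 1.1226.
Single-dose peak C₀ = D/Vd = 2415/233 ≈ 10.365 mg/L.
Steady-state peak Cmax,ss = C₀·R ≈ 10.365 × 1.1226 ≈ 11.636 mg/L.
One interval later, Cmin,ss = Cmax,ss·e^(−kτ) ≈ 11.636 × 0.1092 ≈ 1.271 mg/L.
Trough 1.3 mg/L vs MEC 1 mg/L: adequate.

1.3 mg/L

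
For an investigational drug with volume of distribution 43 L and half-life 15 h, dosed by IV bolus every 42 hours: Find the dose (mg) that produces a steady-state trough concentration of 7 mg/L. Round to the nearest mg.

1795 mg

τ/t½ = 42/15 ≈ 2.8, so f = (1/2)^(42/15) ≈ 0.143587.
Cmin,ss = (D/Vd)·f/(1−f), so D = Cmin,ss·Vd·(1−f)/f.
D = 7 × 43 × (1−f)/f ≈ 7 × 43 × 5.96442 ≈ 1795.29 mg.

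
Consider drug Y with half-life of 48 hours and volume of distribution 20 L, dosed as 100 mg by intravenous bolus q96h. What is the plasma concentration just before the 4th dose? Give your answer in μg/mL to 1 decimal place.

1.6 μg/mL

f = (1/2)^(τ/t½) = (1/2)^(96/48) ≈ 0.2500.
C₀ = D/Vd = 100/20 ≈ 5.000 μg/mL.
Before the 4th dose, 3 doses have been given. Superposition: Cmin = C₀·(f + f² + … + f^3).
≈ 5.000 × (0.2500 + 0.0625 + 0.0156) ≈ 5.000 × 0.3281 ≈ 1.641 μg/mL.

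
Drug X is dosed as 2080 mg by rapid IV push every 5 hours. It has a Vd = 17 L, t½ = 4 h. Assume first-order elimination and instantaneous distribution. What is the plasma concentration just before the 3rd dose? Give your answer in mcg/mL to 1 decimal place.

f = (1/2)^(τ/t½) = (1/2)^(5/4) ≈ 0.4204.
C₀ = D/Vd = 2080/17 ≈ 122.353 mcg/mL.
Before the 3rd dose, 2 doses have been given. Superposition: Cmin = C₀·(f + f²).
≈ 122.353 × (0.4204 + 0.1767) ≈ 122.353 × 0.5971 ≈ 73.057 mcg/mL.

73.1 mcg/mL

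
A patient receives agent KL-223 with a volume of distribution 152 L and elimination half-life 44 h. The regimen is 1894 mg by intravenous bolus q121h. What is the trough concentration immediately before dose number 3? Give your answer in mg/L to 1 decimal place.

f = (1/2)^(τ/t½) = (1/2)^(121/44) ≈ 0.1487.
C₀ = D/Vd = 1894/152 ≈ 12.461 mg/L.
Before the 3rd dose, 2 doses have been given. Superposition: Cmin = C₀·(f + f²).
≈ 12.461 × (0.1487 + 0.0221) ≈ 12.461 × 0.1708 ≈ 2.128 mg/L.

2.1 mg/L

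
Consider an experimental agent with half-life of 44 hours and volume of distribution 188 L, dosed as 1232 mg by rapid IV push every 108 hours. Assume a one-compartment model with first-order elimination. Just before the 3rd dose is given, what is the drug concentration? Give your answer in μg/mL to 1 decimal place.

f = (1/2)^(τ/t½) = (1/2)^(108/44) ≈ 0.1824.
C₀ = D/Vd = 1232/188 ≈ 6.553 μg/mL.
Before the 3rd dose, 2 doses have been given. Superposition: Cmin = C₀·(f + f²).
≈ 6.553 × (0.1824 + 0.0333) ≈ 6.553 × 0.2157 ≈ 1.413 μg/mL.

1.4 μg/mL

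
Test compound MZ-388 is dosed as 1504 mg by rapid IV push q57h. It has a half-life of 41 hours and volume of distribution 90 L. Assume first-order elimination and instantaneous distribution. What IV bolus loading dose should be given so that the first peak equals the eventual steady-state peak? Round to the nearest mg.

2432 mg

f = (1/2)^(57/41) ≈ 0.381500; accumulation ratio R = 1/(1−f) ≈ 1.61681.
Loading dose to hit Cmax,ss on first dose: D_load = D_maint·R ≈ 1504 × 1.61681 ≈ 2431.68 mg.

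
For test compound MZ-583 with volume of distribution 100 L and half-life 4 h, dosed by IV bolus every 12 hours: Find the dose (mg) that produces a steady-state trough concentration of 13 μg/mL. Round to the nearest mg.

τ/t½ = 12/4 ≈ 3, so f = (1/2)^(12/4) ≈ 0.125000.
Cmin,ss = (D/Vd)·f/(1−f), so D = Cmin,ss·Vd·(1−f)/f.
D = 13 × 100 × (1−f)/f ≈ 13 × 100 × 7.00000 ≈ 9100.00 mg.

9100 mg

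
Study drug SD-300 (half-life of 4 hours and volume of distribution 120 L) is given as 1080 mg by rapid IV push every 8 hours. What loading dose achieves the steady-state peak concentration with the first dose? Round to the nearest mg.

1440 mg

f = (1/2)^(8/4) ≈ 0.250000; accumulation ratio R = 1/(1−f) ≈ 1.33333.
Loading dose to hit Cmax,ss on first dose: D_load = D_maint·R ≈ 1080 × 1.33333 ≈ 1440.00 mg.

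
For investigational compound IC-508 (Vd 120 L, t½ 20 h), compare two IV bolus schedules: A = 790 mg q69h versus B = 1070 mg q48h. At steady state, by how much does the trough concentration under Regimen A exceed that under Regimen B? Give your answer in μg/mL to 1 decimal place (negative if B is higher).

Regimen A: f = (1/2)^(69/20) ≈ 0.0915; Cmin,ss = (790/120)·f/(1−f) ≈ 0.663 μg/mL.
Regimen B: f = (1/2)^(48/20) ≈ 0.1895; Cmin,ss = (1070/120)·f/(1−f) ≈ 2.085 μg/mL.
Difference ≈ 0.663 − 2.085 ≈ -1.422 μg/mL.

-1.4 μg/mL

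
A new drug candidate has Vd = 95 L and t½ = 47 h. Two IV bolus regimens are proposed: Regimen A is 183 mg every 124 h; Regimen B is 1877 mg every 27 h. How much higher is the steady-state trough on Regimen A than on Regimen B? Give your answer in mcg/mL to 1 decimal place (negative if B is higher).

Regimen A: f = (1/2)^(124/47) ≈ 0.1606; Cmin,ss = (183/95)·f/(1−f) ≈ 0.369 mcg/mL.
Regimen B: f = (1/2)^(27/47) ≈ 0.6715; Cmin,ss = (1877/95)·f/(1−f) ≈ 40.388 mcg/mL.
Difference ≈ 0.369 − 40.388 ≈ -40.019 mcg/mL.

-40.0 mcg/mL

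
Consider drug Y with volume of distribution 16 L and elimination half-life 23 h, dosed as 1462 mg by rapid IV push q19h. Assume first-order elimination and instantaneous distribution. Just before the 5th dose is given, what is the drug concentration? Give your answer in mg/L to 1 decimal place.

f = (1/2)^(τ/t½) = (1/2)^(19/23) ≈ 0.5641.
C₀ = D/Vd = 1462/16 ≈ 91.375 mg/L.
Before the 5th dose, 4 doses have been given. Superposition: Cmin = C₀·(f + f² + … + f^4).
≈ 91.375 × (0.5641 + 0.3182 + 0.1795 + 0.1013) ≈ 91.375 × 1.1631 ≈ 106.278 mg/L.

106.3 mg/L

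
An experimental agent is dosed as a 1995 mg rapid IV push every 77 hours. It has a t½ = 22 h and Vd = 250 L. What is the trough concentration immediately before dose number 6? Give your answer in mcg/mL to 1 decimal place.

f = (1/2)^(τ/t½) = (1/2)^(77/22) ≈ 0.0884.
C₀ = D/Vd = 1995/250 ≈ 7.980 mcg/mL.
Before the 6th dose, 5 doses have been given. Superposition: Cmin = C₀·(f + f² + … + f^5).
≈ 7.980 × (0.0884 + 0.0078 + 0.0007 + 0.0001 + 0.0000) ≈ 7.980 × 0.0970 ≈ 0.774 mcg/mL.

0.8 mcg/mL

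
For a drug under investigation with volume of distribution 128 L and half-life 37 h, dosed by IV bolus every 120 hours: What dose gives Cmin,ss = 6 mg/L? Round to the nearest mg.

6504 mg

τ/t½ = 120/37 ≈ 3.2432, so f = (1/2)^(120/37) ≈ 0.105605.
Cmin,ss = (D/Vd)·f/(1−f), so D = Cmin,ss·Vd·(1−f)/f.
D = 6 × 128 × (1−f)/f ≈ 6 × 128 × 8.46925 ≈ 6504.38 mg.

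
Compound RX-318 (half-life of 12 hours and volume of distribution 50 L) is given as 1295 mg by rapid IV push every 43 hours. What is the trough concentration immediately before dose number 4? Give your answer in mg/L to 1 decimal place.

2.4 mg/L

f = (1/2)^(τ/t½) = (1/2)^(43/12) ≈ 0.0834.
C₀ = D/Vd = 1295/50 ≈ 25.900 mg/L.
Before the 4th dose, 3 doses have been given. Superposition: Cmin = C₀·(f + f² + … + f^3).
≈ 25.900 × (0.0834 + 0.0070 + 0.0006) ≈ 25.900 × 0.0910 ≈ 2.357 mg/L.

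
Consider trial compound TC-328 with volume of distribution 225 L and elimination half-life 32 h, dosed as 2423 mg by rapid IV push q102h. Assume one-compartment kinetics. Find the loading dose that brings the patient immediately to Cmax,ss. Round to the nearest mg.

2722 mg

f = (1/2)^(102/32) ≈ 0.109766; accumulation ratio R = 1/(1−f) ≈ 1.12330.
Loading dose to hit Cmax,ss on first dose: D_load = D_maint·R ≈ 2423 × 1.12330 ≈ 2721.76 mg.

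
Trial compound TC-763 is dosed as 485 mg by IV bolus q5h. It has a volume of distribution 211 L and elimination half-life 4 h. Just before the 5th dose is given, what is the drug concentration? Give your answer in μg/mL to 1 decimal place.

1.6 μg/mL

f = (1/2)^(τ/t½) = (1/2)^(5/4) ≈ 0.4204.
C₀ = D/Vd = 485/211 ≈ 2.299 μg/mL.
Before the 5th dose, 4 doses have been given. Superposition: Cmin = C₀·(f + f² + … + f^4).
≈ 2.299 × (0.4204 + 0.1767 + 0.0743 + 0.0312) ≈ 2.299 × 0.7026 ≈ 1.615 μg/mL.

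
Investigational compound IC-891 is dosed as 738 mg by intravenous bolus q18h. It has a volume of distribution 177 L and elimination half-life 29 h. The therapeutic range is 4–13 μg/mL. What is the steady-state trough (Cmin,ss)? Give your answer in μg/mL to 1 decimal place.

7.8 μg/mL

Over one 18-h interval, 18/29 ≈ 0.62069 half-lives elapse, leaving f ≈ 0.6504 of each dose.
Each bolus raises the concentration by D/Vd = 738/177 ≈ 4.169 μg/mL.
Steady-state trough Cmin,ss = C₀·f/(1−f) ≈ 4.169 × 0.6504/0.3496 ≈ 7.756 μg/mL.
Trough 7.8 μg/mL vs MEC 4 μg/mL: adequate.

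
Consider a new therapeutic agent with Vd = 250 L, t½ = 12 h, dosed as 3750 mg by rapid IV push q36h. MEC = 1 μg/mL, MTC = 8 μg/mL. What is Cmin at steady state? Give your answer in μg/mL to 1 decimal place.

τ = 36 h = 3 half-lives, so f = (1/2)^3 = 0.125.
At steady state, R = 1/(1 − 0.125) = 8/7.
Single-dose peak C₀ = D/Vd = 3750/250 = 15 μg/mL.
Steady-state peak Cmax,ss = C₀·R = 15 × 8/7 ≈ 17.143 μg/mL.
Steady-state trough Cmin,ss = Cmax,ss·f ≈ 17.143 × 0.125 ≈ 2.143 μg/mL.
Trough 2.1 μg/mL vs MEC 1 μg/mL: adequate.

2.1 μg/mL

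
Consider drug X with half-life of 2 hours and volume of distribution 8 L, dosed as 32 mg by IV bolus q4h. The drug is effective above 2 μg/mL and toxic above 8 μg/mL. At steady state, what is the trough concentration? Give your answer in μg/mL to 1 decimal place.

1.3 μg/mL

τ = 4 h = 2 half-lives, so f = (1/2)^2 = 0.25.
At steady state, R = 1/(1 − 0.25) = 4/3.
Single-dose peak C₀ = D/Vd = 32/8 = 4 μg/mL.
Steady-state peak Cmax,ss = C₀·R = 4 × 4/3 ≈ 5.333 μg/mL.
Steady-state trough Cmin,ss = Cmax,ss·f ≈ 5.333 × 0.25 ≈ 1.333 μg/mL.
Trough 1.3 μg/mL vs MEC 2 μg/mL: subtherapeutic.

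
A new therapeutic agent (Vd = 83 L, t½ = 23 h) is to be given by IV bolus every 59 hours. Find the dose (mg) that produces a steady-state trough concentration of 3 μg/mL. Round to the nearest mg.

τ/t½ = 59/23 ≈ 2.5652, so f = (1/2)^(59/23) ≈ 0.168963.
Cmin,ss = (D/Vd)·f/(1−f), so D = Cmin,ss·Vd·(1−f)/f.
D = 3 × 83 × (1−f)/f ≈ 3 × 83 × 4.91846 ≈ 1224.70 mg.

1225 mg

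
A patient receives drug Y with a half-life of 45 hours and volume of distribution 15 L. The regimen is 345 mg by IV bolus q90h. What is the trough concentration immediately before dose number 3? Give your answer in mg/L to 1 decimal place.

f = (1/2)^(τ/t½) = (1/2)^(90/45) ≈ 0.2500.
C₀ = D/Vd = 345/15 ≈ 23.000 mg/L.
Before the 3rd dose, 2 doses have been given. Superposition: Cmin = C₀·(f + f²).
≈ 23.000 × (0.2500 + 0.0625) ≈ 23.000 × 0.3125 ≈ 7.188 mg/L.

7.2 mg/L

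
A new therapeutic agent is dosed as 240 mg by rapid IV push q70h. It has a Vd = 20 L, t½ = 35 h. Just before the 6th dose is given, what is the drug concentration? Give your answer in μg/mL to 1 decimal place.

f = (1/2)^(τ/t½) = (1/2)^(70/35) ≈ 0.2500.
C₀ = D/Vd = 240/20 ≈ 12.000 μg/mL.
Before the 6th dose, 5 doses have been given. Superposition: Cmin = C₀·(f + f² + … + f^5).
≈ 12.000 × (0.2500 + 0.0625 + 0.0156 + 0.0039 + 0.0010) ≈ 12.000 × 0.3330 ≈ 3.996 μg/mL.

4.0 μg/mL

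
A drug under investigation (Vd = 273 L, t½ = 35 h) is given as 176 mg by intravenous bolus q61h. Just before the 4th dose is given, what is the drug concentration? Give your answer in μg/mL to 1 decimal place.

f = (1/2)^(τ/t½) = (1/2)^(61/35) ≈ 0.2988.
C₀ = D/Vd = 176/273 ≈ 0.645 μg/mL.
Before the 4th dose, 3 doses have been given. Superposition: Cmin = C₀·(f + f² + … + f^3).
≈ 0.645 × (0.2988 + 0.0893 + 0.0267) ≈ 0.645 × 0.4148 ≈ 0.268 μg/mL.

0.3 μg/mL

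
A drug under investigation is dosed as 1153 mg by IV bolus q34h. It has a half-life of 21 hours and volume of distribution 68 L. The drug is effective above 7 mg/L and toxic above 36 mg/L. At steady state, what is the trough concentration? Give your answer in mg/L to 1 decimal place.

k = ln2/t½ = ln2/21 ≈ 0.033007 h⁻¹; fraction remaining f = e^(−kτ) = e^(−0.033007×34) ≈ 0.3256.
At steady state, accumulation factor R = 1/(1 − e^(−kτ)) ≈ 1.4828.
Each bolus raises the concentration by D/Vd = 1153/68 ≈ 16.956 mg/L.
Steady-state peak Cmax,ss = C₀·R ≈ 16.956 × 1.4828 ≈ 25.142 mg/L.
Steady-state trough Cmin,ss = Cmax,ss·f ≈ 25.142 × 0.3256 ≈ 8.186 mg/L.
Trough 8.2 mg/L vs MEC 7 mg/L: adequate.

8.2 mg/L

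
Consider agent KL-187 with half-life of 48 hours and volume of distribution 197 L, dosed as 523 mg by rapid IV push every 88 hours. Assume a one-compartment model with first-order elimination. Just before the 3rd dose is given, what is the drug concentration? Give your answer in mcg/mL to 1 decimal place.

1.0 mcg/mL

f = (1/2)^(τ/t½) = (1/2)^(88/48) ≈ 0.2806.
C₀ = D/Vd = 523/197 ≈ 2.655 mcg/mL.
Before the 3rd dose, 2 doses have been given. Superposition: Cmin = C₀·(f + f²).
≈ 2.655 × (0.2806 + 0.0787) ≈ 2.655 × 0.3593 ≈ 0.954 mcg/mL.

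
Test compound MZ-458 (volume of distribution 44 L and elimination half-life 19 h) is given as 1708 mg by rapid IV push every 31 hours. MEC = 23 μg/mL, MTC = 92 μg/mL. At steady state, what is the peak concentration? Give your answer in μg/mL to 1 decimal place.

57.3 μg/mL

Over one 31-h interval, 31/19 ≈ 1.6316 half-lives elapse, leaving f ≈ 0.3227 of each dose.
At steady state, accumulation factor R = 1/(1 − e^(−kτ)) ≈ 1.4765.
Single-dose peak C₀ = D/Vd = 1708/44 ≈ 38.818 μg/mL.
Steady-state peak Cmax,ss = C₀·R ≈ 38.818 × 1.4765 ≈ 57.315 μg/mL.
Peak 57.3 μg/mL vs MTC 92 μg/mL: below toxic threshold.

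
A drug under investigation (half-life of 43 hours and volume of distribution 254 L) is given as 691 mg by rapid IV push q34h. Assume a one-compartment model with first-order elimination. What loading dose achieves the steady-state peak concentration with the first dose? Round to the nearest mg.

f = (1/2)^(34/43) ≈ 0.578064; accumulation ratio R = 1/(1−f) ≈ 2.37003.
Loading dose to hit Cmax,ss on first dose: D_load = D_maint·R ≈ 691 × 2.37003 ≈ 1637.69 mg.

1638 mg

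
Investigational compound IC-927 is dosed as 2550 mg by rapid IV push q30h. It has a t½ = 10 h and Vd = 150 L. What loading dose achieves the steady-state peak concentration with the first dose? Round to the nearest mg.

2914 mg

f = (1/2)^(30/10) ≈ 0.125000; accumulation ratio R = 1/(1−f) ≈ 1.14286.
Loading dose to hit Cmax,ss on first dose: D_load = D_maint·R ≈ 2550 × 1.14286 ≈ 2914.29 mg.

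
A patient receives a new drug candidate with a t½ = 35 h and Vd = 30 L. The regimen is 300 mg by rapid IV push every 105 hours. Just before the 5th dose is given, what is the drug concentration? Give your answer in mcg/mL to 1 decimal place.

f = (1/2)^(τ/t½) = (1/2)^(105/35) ≈ 0.1250.
C₀ = D/Vd = 300/30 ≈ 10.000 mcg/mL.
Before the 5th dose, 4 doses have been given. Superposition: Cmin = C₀·(f + f² + … + f^4).
≈ 10.000 × (0.1250 + 0.0156 + 0.0020 + 0.0002) ≈ 10.000 × 0.1428 ≈ 1.428 mcg/mL.

1.4 mcg/mL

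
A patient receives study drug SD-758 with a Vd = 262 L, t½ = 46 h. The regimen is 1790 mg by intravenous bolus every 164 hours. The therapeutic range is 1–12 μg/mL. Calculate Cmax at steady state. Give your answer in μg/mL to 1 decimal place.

7.5 μg/mL

k = ln2/t½ = ln2/46 ≈ 0.015068 h⁻¹; fraction remaining f = e^(−kτ) = e^(−0.015068×164) ≈ 0.0845.
At steady state, accumulation factor R = 1/(1 − e^(−kτ)) ≈ 1.0923.
Single-dose peak C₀ = D/Vd = 1790/262 ≈ 6.832 μg/mL.
Cmax,ss = C₀/(1 − f) ≈ 6.832/0.9155 ≈ 7.463 μg/mL.
Peak 7.5 μg/mL vs MTC 12 μg/mL: below toxic threshold.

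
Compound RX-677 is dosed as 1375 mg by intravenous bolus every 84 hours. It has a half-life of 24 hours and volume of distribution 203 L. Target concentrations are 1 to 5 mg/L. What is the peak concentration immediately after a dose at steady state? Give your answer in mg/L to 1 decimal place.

k = ln2/t½ = ln2/24 ≈ 0.028881 h⁻¹; fraction remaining f = e^(−kτ) = e^(−0.028881×84) ≈ 0.0884.
At steady state, accumulation factor R = 1/(1 − e^(−kτ)) ≈ 1.0970.
Single-dose peak C₀ = D/Vd = 1375/203 ≈ 6.773 mg/L.
Steady-state peak Cmax,ss = C₀·R ≈ 6.773 × 1.0970 ≈ 7.430 mg/L.
Peak 7.4 mg/L vs MTC 5 mg/L: exceeds toxic threshold.

7.4 mg/L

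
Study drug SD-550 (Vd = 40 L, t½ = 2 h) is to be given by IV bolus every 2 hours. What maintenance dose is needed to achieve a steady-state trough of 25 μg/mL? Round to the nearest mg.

1000 mg

τ/t½ = 2/2 ≈ 1, so f = (1/2)^(2/2) ≈ 0.500000.
Cmin,ss = (D/Vd)·f/(1−f), so D = Cmin,ss·Vd·(1−f)/f.
D = 25 × 40 × (1−f)/f ≈ 25 × 40 × 1.00000 ≈ 1000.00 mg.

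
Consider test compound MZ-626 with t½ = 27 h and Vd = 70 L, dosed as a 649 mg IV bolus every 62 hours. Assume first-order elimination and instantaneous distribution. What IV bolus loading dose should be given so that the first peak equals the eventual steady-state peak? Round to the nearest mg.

f = (1/2)^(62/27) ≈ 0.203585; accumulation ratio R = 1/(1−f) ≈ 1.25563.
Loading dose to hit Cmax,ss on first dose: D_load = D_maint·R ≈ 649 × 1.25563 ≈ 814.90 mg.

815 mg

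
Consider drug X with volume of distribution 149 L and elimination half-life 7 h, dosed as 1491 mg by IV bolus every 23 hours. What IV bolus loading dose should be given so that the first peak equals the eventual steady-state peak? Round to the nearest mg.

f = (1/2)^(23/7) ≈ 0.102542; accumulation ratio R = 1/(1−f) ≈ 1.11426.
Loading dose to hit Cmax,ss on first dose: D_load = D_maint·R ≈ 1491 × 1.11426 ≈ 1661.36 mg.

1661 mg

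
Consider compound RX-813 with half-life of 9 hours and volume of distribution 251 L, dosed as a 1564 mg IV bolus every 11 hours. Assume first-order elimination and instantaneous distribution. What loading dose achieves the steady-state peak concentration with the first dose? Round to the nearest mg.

f = (1/2)^(11/9) ≈ 0.428622; accumulation ratio R = 1/(1−f) ≈ 1.75015.
Loading dose to hit Cmax,ss on first dose: D_load = D_maint·R ≈ 1564 × 1.75015 ≈ 2737.23 mg.

2737 mg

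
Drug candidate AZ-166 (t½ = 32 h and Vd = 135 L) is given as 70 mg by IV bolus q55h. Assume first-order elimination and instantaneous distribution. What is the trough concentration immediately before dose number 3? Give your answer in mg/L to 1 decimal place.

0.2 mg/L

f = (1/2)^(τ/t½) = (1/2)^(55/32) ≈ 0.3038.
C₀ = D/Vd = 70/135 ≈ 0.519 mg/L.
Before the 3rd dose, 2 doses have been given. Superposition: Cmin = C₀·(f + f²).
≈ 0.519 × (0.3038 + 0.0923) ≈ 0.519 × 0.3961 ≈ 0.206 mg/L.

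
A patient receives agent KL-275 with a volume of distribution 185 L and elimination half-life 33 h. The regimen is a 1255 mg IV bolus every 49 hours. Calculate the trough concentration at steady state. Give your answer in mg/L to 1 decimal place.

3.8 mg/L

k = ln2/t½ = ln2/33 ≈ 0.021004 h⁻¹; fraction remaining f = e^(−kτ) = e^(−0.021004×49) ≈ 0.3573.
At steady state, accumulation factor R = 1/(1 − e^(−kτ)) ≈ 1.5559.
Single-dose peak C₀ = D/Vd = 1255/185 ≈ 6.784 mg/L.
Steady-state peak Cmax,ss = C₀·R ≈ 6.784 × 1.5559 ≈ 10.555 mg/L.
Steady-state trough Cmin,ss = Cmax,ss·f ≈ 10.555 × 0.3573 ≈ 3.771 mg/L.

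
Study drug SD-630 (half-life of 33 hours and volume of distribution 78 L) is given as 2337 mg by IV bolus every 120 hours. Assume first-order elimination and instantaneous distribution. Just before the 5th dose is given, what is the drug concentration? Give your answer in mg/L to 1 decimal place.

f = (1/2)^(τ/t½) = (1/2)^(120/33) ≈ 0.0804.
C₀ = D/Vd = 2337/78 ≈ 29.962 mg/L.
Before the 5th dose, 4 doses have been given. Superposition: Cmin = C₀·(f + f² + … + f^4).
≈ 29.962 × (0.0804 + 0.0065 + 0.0005 + 0.0000) ≈ 29.962 × 0.0874 ≈ 2.619 mg/L.

2.6 mg/L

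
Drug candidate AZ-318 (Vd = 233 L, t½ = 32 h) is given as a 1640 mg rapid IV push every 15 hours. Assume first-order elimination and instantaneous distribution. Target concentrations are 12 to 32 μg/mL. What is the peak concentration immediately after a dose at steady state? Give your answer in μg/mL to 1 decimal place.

τ/t½ = 15/32 ≈ 0.46875, so fraction remaining f = (1/2)^(15/32) ≈ 0.7226.
Accumulation ratio R = 1/(1 − f) ≈ 1/0.2774 ≈ 3.6049.
Single-dose peak C₀ = D/Vd = 1640/233 ≈ 7.039 μg/mL.
Steady-state peak Cmax,ss = C₀·R ≈ 7.039 × 3.6049 ≈ 25.375 μg/mL.
Peak 25.4 μg/mL vs MTC 32 μg/mL: below toxic threshold.

25.4 μg/mL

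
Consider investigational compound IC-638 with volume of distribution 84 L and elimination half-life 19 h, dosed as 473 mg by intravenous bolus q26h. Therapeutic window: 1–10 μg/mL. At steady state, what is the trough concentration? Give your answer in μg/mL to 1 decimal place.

k = ln2/t½ = ln2/19 ≈ 0.036481 h⁻¹; fraction remaining f = e^(−kτ) = e^(−0.036481×26) ≈ 0.3873.
At steady state, accumulation factor R = 1/(1 − e^(−kτ)) ≈ 1.6321.
Each bolus raises the concentration by D/Vd = 473/84 ≈ 5.631 μg/mL.
Steady-state peak Cmax,ss = C₀·R ≈ 5.631 × 1.6321 ≈ 9.190 μg/mL.
Steady-state trough Cmin,ss = Cmax,ss·f ≈ 9.190 × 0.3873 ≈ 3.559 μg/mL.
Trough 3.6 μg/mL vs MEC 1 μg/mL: adequate.

3.6 μg/mL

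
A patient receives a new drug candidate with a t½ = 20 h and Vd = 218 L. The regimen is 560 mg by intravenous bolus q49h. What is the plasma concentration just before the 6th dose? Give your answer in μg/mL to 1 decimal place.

0.6 μg/mL

f = (1/2)^(τ/t½) = (1/2)^(49/20) ≈ 0.1830.
C₀ = D/Vd = 560/218 ≈ 2.569 μg/mL.
Before the 6th dose, 5 doses have been given. Superposition: Cmin = C₀·(f + f² + … + f^5).
≈ 2.569 × (0.1830 + 0.0335 + 0.0061 + 0.0011 + 0.0002) ≈ 2.569 × 0.2239 ≈ 0.575 μg/mL.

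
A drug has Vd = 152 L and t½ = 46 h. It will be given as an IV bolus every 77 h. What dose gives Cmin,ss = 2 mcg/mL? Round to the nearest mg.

666 mg

τ/t½ = 77/46 ≈ 1.6739, so f = (1/2)^(77/46) ≈ 0.313402.
Cmin,ss = (D/Vd)·f/(1−f), so D = Cmin,ss·Vd·(1−f)/f.
D = 2 × 152 × (1−f)/f ≈ 2 × 152 × 2.19079 ≈ 666.00 mg.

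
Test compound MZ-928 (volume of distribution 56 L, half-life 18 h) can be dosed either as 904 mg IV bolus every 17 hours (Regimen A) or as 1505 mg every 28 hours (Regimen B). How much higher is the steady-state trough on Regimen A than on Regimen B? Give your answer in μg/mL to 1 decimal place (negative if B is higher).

Regimen A: f = (1/2)^(17/18) ≈ 0.5196; Cmin,ss = (904/56)·f/(1−f) ≈ 17.460 μg/mL.
Regimen B: f = (1/2)^(28/18) ≈ 0.3402; Cmin,ss = (1505/56)·f/(1−f) ≈ 13.857 μg/mL.
Difference ≈ 17.460 − 13.857 ≈ 3.603 μg/mL.

3.6 μg/mL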